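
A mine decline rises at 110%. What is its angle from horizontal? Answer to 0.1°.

47.7°

tan θ = 110/100 = 1.1000
θ = arctan(1.1000) = 47.73°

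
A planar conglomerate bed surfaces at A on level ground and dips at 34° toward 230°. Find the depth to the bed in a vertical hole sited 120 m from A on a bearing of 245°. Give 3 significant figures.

78.2 m

The hole lies 15° from the dip direction, so the down-dip offset is 120 × cos 15° = 115.91 m.
Depth = down-dip offset × tan(dip) = 115.91 × tan 34° = 115.91 × 0.6745
Depth = 78.18 m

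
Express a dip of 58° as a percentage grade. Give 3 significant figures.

160%

grade % = 100 × tan 58° = 100 × 1.6003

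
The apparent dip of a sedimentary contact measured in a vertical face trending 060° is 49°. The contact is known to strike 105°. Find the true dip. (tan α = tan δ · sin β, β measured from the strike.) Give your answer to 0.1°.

58.4°

β = acute angle between strike 105° and section 060° = 45°.
tan δ = tan α / sin β = tan 49° / sin 45° = 1.1504 / 0.7071 = 1.6269
δ = arctan(1.6269) = 58.42°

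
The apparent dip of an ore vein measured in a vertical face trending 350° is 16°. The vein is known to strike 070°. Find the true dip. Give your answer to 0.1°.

β = acute angle between strike 070° and section 350° = 80°.
tan(true dip) = tan 16° / sin 80° = 0.2912
true dip = arctan 0.2912 = 16.23°

16.2°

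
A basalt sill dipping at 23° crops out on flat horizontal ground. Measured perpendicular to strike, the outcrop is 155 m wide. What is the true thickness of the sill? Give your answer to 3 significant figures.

True thickness t = w · sin(dip) = 155 × sin 23°
t = 155 × 0.3907 = 60.563 m

60.6 m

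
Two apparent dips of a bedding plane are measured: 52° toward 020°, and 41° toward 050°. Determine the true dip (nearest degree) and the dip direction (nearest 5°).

Each apparent-dip line lies in the plane. As unit vectors (x east, y north, z up), v₁ plunges 52°→020° and v₂ plunges 41°→050°.
Cross product v₁ × v₂ gives the pole to the plane: n ∝ (-0.003, 0.317, 0.232).
tan δ = √(n_x²+n_y²)/n_z = 0.317/0.232, so δ = 53.8°.
Dip direction = atan2(-0.003, 0.317) = 360° (azimuth of n's horizontal projection).

true dip 54°, dip direction 000°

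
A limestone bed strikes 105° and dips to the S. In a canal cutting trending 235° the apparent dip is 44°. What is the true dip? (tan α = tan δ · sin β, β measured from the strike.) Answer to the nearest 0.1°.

51.6°

The section is 50° from the strike.
tan(true dip) = tan 44° / sin 50° = 1.2606
true dip = arctan 1.2606 = 51.58°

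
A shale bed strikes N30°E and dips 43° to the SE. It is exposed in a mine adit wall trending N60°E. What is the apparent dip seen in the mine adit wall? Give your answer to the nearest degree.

The strike is N30°E and the section trends N60°E; the acute angle between them is β = 30°.
tan α = tan 43° × sin 30° = 0.9325 × 0.5000 = 0.4663
α = arctan(0.4663) = 25.00°

25°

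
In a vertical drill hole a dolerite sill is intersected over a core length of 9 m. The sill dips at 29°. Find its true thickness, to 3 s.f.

7.87 m

True thickness t = h · cos(dip) = 9 × cos 29°
t = 9 × 0.8746 = 7.872 m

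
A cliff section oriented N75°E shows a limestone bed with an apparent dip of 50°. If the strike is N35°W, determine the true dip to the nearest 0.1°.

The section is 70° from the strike.
tan δ = tan α / sin β = tan 50° / sin 70° = 1.1918 / 0.9397 = 1.2682
δ = arctan(1.2682) = 51.74°

51.7°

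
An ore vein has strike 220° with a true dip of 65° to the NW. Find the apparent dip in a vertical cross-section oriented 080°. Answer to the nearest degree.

The section lies 40° from the strike.
tan α = tan 65° × sin 40° = 2.1445 × 0.6428 = 1.3785
α = arctan(1.3785) = 54.04°

54°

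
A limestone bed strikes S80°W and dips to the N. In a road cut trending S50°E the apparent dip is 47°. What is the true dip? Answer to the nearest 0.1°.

β = acute angle between strike S80°W and section S50°E = 50°.
tan δ = tan α / sin β = tan 47° / sin 50° = 1.0724 / 0.7660 = 1.3999
true dip = arctan 1.3999 = 54.46°

54.5°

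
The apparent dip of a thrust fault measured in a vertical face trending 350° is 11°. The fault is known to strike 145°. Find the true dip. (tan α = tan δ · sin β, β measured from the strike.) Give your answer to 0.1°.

The section is 25° from the strike.
tan δ = tan α / sin β = tan 11° / sin 25° = 0.1944 / 0.4226 = 0.4599
true dip = arctan 0.4599 = 24.70°

24.7°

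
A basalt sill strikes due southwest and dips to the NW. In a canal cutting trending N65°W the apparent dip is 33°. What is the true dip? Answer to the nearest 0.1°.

34.6°

The section is 70° from the strike.
tan(true dip) = tan 33° / sin 70° = 0.6911
true dip = arctan 0.6911 = 34.65°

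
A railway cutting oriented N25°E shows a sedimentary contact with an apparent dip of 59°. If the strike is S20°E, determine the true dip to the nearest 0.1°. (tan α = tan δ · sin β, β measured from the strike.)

67.0°

The section is 45° from the strike.
tan δ = tan α / sin β = tan 59° / sin 45° = 1.6643 / 0.7071 = 2.3536
δ = arctan(2.3536) = 66.98°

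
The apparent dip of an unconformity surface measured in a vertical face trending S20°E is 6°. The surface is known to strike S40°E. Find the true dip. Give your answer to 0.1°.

17.1°

The section is 20° from the strike.
tan δ = tan α / sin β = tan 6° / sin 20° = 0.1051 / 0.3420 = 0.3073
true dip = arctan 0.3073 = 17.08°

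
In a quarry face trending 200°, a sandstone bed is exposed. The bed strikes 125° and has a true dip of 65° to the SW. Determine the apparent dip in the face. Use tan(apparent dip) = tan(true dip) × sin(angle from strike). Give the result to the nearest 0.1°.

64.2°

Angle between strike (125°) and section (200°): β = 75°.
tan α = tan 65° × sin 75° = 2.1445 × 0.9659 = 2.0714
apparent dip = arctan 2.0714 = 64.23°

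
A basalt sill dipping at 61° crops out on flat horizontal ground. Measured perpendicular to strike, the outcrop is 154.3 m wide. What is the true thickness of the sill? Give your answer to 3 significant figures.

135 m

True thickness t = w · sin(dip) = 154.3 × sin 61°
t = 154.3 × 0.8746 = 134.954 m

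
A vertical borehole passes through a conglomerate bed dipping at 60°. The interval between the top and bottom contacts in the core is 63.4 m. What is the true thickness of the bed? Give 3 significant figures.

31.7 m

True thickness t = h · cos(dip) = 63.4 × cos 60°
t = 63.4 × 0.5000 = 31.700 m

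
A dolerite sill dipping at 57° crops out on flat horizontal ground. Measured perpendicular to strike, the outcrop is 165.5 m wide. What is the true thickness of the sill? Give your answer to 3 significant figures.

True thickness t = w · sin(dip) = 165.5 × sin 57°
t = 165.5 × 0.8387 = 138.800 m

139 m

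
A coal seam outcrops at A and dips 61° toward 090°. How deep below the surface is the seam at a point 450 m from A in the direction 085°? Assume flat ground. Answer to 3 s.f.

The hole lies 5° from the dip direction, so the down-dip offset is 450 × cos 5° = 448.29 m.
Depth = down-dip offset × tan(dip) = 448.29 × tan 61° = 448.29 × 1.8040
Depth = 808.73 m

809 m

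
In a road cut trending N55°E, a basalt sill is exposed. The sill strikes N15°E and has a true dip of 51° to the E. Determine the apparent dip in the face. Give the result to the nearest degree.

38°

The strike is N15°E and the section trends N55°E; the acute angle between them is β = 40°.
tan α = tan 51° × sin 40° = 1.2349 × 0.6428 = 0.7938
α = arctan(0.7938) = 38.44°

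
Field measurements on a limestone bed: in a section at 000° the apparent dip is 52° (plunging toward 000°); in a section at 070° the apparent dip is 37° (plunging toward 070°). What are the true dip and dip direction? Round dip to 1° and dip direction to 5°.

Each apparent-dip line lies in the plane. As unit vectors (x east, y north, z up), v₁ plunges 52°→000° and v₂ plunges 37°→070°.
The plane normal is n = v₁ × v₂ ∝ (0.155, 0.591, 0.462).
True dip = arccos(n_z / |n|) = arccos(0.6029) = 52.9°.
Dip direction = azimuth of (n_x, n_y) = atan2(0.155, 0.591) = 15°.

true dip 53°, dip direction 015°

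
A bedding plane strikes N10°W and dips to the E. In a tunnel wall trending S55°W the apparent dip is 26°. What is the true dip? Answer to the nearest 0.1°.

β = acute angle between strike N10°W and section S55°W = 65°.
tan(true dip) = tan 26° / sin 65° = 0.5382
true dip = arctan 0.5382 = 28.29°

28.3°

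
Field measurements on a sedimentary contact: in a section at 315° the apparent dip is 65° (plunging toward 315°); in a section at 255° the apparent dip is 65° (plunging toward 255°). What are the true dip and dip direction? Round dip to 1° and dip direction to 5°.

true dip 68°, dip direction 285°

The two traces are lines in the plane: v₁ = (sin 315°·cos 65°, cos 315°·cos 65°, −sin 65°), v₂ = (sin 255°·cos 65°, cos 255°·cos 65°, −sin 65°).
Cross product v₁ × v₂ gives the pole to the plane: n ∝ (-0.370, 0.099, 0.155).
tan δ = √(n_x²+n_y²)/n_z = 0.383/0.155, so δ = 68.0°.
Dip direction = atan2(-0.370, 0.099) = 285° (azimuth of n's horizontal projection).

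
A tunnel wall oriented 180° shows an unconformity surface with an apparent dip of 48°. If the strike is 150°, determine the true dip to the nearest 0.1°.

65.8°

The section is 30° from the strike.
tan δ = tan α / sin β = tan 48° / sin 30° = 1.1106 / 0.5000 = 2.2212
δ = arctan(2.2212) = 65.76°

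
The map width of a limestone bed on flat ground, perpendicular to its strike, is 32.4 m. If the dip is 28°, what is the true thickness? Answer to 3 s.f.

15.2 m

True thickness t = w · sin(dip) = 32.4 × sin 28°
t = 32.4 × 0.4695 = 15.211 m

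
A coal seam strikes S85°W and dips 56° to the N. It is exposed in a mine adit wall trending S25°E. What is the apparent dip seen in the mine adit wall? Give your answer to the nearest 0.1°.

54.3°

Angle between strike (S85°W) and section (S25°E): β = 70°.
tan α = tan 56° × sin 70° = 1.4826 × 0.9397 = 1.3932
apparent dip = arctan 1.3932 = 54.33°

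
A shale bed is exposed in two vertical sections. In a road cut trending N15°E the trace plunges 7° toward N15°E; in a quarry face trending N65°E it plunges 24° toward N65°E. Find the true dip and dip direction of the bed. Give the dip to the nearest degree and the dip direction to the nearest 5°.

true dip 26°, dip direction 090°

The two traces are lines in the plane: v₁ = (sin 15°·cos 7°, cos 15°·cos 7°, −sin 7°), v₂ = (sin 65°·cos 24°, cos 65°·cos 24°, −sin 24°).
Cross product v₁ × v₂ gives the pole to the plane: n ∝ (0.343, -0.004, 0.695).
tan δ = √(n_x²+n_y²)/n_z = 0.343/0.695, so δ = 26.3°.
Dip direction = azimuth of (n_x, n_y) = atan2(0.343, -0.004) = 91°.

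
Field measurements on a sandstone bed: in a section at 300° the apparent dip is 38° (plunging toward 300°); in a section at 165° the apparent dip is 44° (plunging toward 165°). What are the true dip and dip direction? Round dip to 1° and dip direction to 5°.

Represent each trace as a vector plunging at its apparent dip toward its trend (east-north-up frame): v₁ = (-0.682, 0.394, -0.616), v₂ = (0.186, -0.695, -0.695).
n = v₁ × v₂ = (-0.701, -0.589, 0.401) (taken with n_z > 0).
tan δ = √(n_x²+n_y²)/n_z = 0.916/0.401, so δ = 66.4°.
The horizontal component of n points toward azimuth atan2(n_x, n_y) = 230°, the dip direction.

true dip 66°, dip direction 230°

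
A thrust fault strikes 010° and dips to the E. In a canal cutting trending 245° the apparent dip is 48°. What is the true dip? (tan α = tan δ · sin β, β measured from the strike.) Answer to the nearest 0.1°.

The section is 55° from the strike.
tan δ = tan α / sin β = tan 48° / sin 55° = 1.1106 / 0.8192 = 1.3558
true dip = arctan 1.3558 = 53.59°

53.6°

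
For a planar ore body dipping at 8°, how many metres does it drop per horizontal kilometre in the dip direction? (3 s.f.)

drop per km = 1000 × tan 8° = 1000 × 0.1405

141 m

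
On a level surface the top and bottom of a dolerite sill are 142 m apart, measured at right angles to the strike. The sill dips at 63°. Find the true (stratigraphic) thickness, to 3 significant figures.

True thickness t = w · sin(dip) = 142 × sin 63°
t = 142 × 0.8910 = 126.523 m

127 m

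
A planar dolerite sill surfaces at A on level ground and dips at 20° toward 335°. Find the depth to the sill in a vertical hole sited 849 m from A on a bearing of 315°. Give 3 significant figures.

The hole lies 20° from the dip direction, so the down-dip offset is 849 × cos 20° = 797.80 m.
Depth = down-dip offset × tan(dip) = 797.80 × tan 20° = 797.80 × 0.3640
Depth = 290.38 m

290 m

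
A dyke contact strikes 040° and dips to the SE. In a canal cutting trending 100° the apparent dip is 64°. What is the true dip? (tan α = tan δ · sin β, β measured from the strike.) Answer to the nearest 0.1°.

67.1°

The section is 60° from the strike.
tan(true dip) = tan 64° / sin 60° = 2.3675
δ = arctan(2.3675) = 67.10°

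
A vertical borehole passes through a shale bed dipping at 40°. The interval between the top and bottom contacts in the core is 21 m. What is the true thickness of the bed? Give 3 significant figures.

True thickness t = h · cos(dip) = 21 × cos 40°
t = 21 × 0.7660 = 16.087 m

16.1 m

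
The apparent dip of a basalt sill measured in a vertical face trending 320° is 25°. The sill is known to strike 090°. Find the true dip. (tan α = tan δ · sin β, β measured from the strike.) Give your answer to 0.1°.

31.3°

β = acute angle between strike 090° and section 320° = 50°.
tan(true dip) = tan 25° / sin 50° = 0.6087
true dip = arctan 0.6087 = 31.33°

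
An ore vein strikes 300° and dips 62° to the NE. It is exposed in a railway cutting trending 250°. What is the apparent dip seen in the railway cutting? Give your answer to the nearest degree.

55°

The strike is 300° and the section trends 250°; the acute angle between them is β = 50°.
tan(apparent dip) = tan 62° · sin 50° = 1.4407
α = arctan(1.4407) = 55.24°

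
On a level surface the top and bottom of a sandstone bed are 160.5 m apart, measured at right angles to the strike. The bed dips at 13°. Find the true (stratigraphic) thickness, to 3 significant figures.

True thickness t = w · sin(dip) = 160.5 × sin 13°
t = 160.5 × 0.2250 = 36.105 m

36.1 m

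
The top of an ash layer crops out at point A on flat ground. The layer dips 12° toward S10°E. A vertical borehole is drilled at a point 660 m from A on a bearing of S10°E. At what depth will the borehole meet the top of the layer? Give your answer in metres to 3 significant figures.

140 m

The hole is directly down-dip from the outcrop, so the down-dip offset is 660 m.
Depth = down-dip offset × tan(dip) = 660.00 × tan 12° = 660.00 × 0.2126
Depth = 140.29 m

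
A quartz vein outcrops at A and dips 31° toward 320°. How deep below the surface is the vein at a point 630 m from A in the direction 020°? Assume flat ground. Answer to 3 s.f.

189 m

The hole lies 60° from the dip direction, so the down-dip offset is 630 × cos 60° = 315.00 m.
Depth = down-dip offset × tan(dip) = 315.00 × tan 31° = 315.00 × 0.6009
Depth = 189.27 m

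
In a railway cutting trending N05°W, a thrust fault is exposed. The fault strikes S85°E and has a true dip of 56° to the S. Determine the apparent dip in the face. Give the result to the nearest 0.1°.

55.6°

Angle between strike (S85°E) and section (N05°W): β = 80°.
tan α = tan 56° × sin 80° = 1.4826 × 0.9848 = 1.4600
apparent dip = arctan 1.4600 = 55.59°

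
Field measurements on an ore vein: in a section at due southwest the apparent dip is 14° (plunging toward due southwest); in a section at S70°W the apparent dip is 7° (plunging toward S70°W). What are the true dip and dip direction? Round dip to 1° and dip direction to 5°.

Each apparent-dip line lies in the plane. As unit vectors (x east, y north, z up), v₁ plunges 14°→due southwest and v₂ plunges 7°→S70°W.
n = v₁ × v₂ = (-0.001, -0.142, 0.407) (taken with n_z > 0).
True dip = arccos(n_z / |n|) = arccos(0.9442) = 19.2°.
Dip direction = azimuth of (n_x, n_y) = atan2(-0.001, -0.142) = 181°.

true dip 19°, dip direction 180°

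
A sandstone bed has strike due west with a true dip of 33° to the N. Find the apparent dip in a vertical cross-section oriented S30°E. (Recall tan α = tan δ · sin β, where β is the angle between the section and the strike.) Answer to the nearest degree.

29°

Angle between strike (due west) and section (S30°E): β = 60°.
tan α = tan 33° × sin 60° = 0.6494 × 0.8660 = 0.5624
α = arctan(0.5624) = 29.35°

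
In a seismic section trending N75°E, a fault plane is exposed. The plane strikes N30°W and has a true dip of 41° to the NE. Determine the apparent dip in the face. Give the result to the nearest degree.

The strike is N30°W and the section trends N75°E; the acute angle between them is β = 75°.
tan(apparent dip) = tan 41° · sin 75° = 0.8397
apparent dip = arctan 0.8397 = 40.02°

40°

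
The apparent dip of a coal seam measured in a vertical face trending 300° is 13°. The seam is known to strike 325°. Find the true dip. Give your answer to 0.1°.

The section is 25° from the strike.
tan(true dip) = tan 13° / sin 25° = 0.5463
δ = arctan(0.5463) = 28.65°

28.6°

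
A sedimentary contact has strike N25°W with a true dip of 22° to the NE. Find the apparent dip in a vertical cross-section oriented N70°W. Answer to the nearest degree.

The strike is N25°W and the section trends N70°W; the acute angle between them is β = 45°.
tan α = tan 22° × sin 45° = 0.4040 × 0.7071 = 0.2857
α = arctan(0.2857) = 15.94°

16°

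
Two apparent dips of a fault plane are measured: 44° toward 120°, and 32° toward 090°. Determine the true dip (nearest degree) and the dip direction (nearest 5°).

true dip 47°, dip direction 145°

Each apparent-dip line lies in the plane. As unit vectors (x east, y north, z up), v₁ plunges 44°→120° and v₂ plunges 32°→090°.
n = v₁ × v₂ = (0.191, -0.259, 0.305) (taken with n_z > 0).
True dip = arccos(n_z / |n|) = arccos(0.6882) = 46.5°.
Dip direction = azimuth of (n_x, n_y) = atan2(0.191, -0.259) = 144°.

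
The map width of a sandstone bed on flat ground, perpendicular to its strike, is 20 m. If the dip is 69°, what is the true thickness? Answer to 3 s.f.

True thickness t = w · sin(dip) = 20 × sin 69°
t = 20 × 0.9336 = 18.672 m

18.7 m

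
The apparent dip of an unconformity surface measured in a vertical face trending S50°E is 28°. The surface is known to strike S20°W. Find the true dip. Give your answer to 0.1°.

29.5°

The section is 70° from the strike.
tan(true dip) = tan 28° / sin 70° = 0.5658
δ = arctan(0.5658) = 29.50°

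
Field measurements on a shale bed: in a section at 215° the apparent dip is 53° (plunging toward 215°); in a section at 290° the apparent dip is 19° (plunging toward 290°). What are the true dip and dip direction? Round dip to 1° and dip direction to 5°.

true dip 53°, dip direction 215°

Represent each trace as a vector plunging at its apparent dip toward its trend (east-north-up frame): v₁ = (-0.345, -0.493, -0.799), v₂ = (-0.888, 0.323, -0.326).
The plane normal is n = v₁ × v₂ ∝ (-0.419, -0.597, 0.550).
Dip δ = arctan(|n_h|/n_z) = arctan(0.729/0.550) = 53.0°.
Dip direction = atan2(-0.419, -0.597) = 215° (azimuth of n's horizontal projection).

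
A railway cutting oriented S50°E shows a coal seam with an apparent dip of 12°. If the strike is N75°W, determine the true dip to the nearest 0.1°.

26.7°

β = acute angle between strike N75°W and section S50°E = 25°.
tan(true dip) = tan 12° / sin 25° = 0.5030
δ = arctan(0.5030) = 26.70°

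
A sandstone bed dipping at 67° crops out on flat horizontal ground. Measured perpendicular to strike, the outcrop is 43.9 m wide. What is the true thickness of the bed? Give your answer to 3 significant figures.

True thickness t = w · sin(dip) = 43.9 × sin 67°
t = 43.9 × 0.9205 = 40.410 m

40.4 m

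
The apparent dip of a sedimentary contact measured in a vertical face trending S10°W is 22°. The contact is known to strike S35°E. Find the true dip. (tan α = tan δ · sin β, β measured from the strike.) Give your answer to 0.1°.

29.7°

The section is 45° from the strike.
tan δ = tan α / sin β = tan 22° / sin 45° = 0.4040 / 0.7071 = 0.5714
δ = arctan(0.5714) = 29.74°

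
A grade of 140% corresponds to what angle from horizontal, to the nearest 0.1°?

tan θ = 140/100 = 1.4000
θ = arctan(1.4000) = 54.46°

54.5°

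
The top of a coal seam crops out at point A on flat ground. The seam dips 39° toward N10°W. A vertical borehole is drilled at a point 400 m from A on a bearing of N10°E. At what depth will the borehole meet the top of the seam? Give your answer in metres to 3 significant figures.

304 m

The hole lies 20° from the dip direction, so the down-dip offset is 400 × cos 20° = 375.88 m.
Depth = down-dip offset × tan(dip) = 375.88 × tan 39° = 375.88 × 0.8098
Depth = 304.38 m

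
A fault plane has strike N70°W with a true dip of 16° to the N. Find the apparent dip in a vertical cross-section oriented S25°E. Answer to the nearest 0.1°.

Angle between strike (N70°W) and section (S25°E): β = 45°.
tan α = tan 16° × sin 45° = 0.2867 × 0.7071 = 0.2028
α = arctan(0.2028) = 11.46°

11.5°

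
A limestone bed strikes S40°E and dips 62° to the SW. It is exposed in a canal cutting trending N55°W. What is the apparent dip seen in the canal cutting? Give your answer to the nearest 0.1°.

The strike is S40°E and the section trends N55°W; the acute angle between them is β = 15°.
tan(apparent dip) = tan 62° · sin 15° = 0.4868
apparent dip = arctan 0.4868 = 25.96°

26.0°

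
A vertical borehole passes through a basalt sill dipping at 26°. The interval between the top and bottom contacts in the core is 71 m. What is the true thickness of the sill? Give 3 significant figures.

63.8 m

True thickness t = h · cos(dip) = 71 × cos 26°
t = 71 × 0.8988 = 63.814 m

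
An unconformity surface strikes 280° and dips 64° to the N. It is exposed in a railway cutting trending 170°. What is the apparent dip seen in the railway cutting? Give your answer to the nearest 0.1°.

The section lies 70° from the strike.
tan α = tan 64° × sin 70° = 2.0503 × 0.9397 = 1.9267
apparent dip = arctan 1.9267 = 62.57°

62.6°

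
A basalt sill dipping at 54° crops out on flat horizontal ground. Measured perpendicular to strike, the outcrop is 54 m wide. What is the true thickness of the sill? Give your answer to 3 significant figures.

43.7 m

True thickness t = w · sin(dip) = 54 × sin 54°
t = 54 × 0.8090 = 43.687 m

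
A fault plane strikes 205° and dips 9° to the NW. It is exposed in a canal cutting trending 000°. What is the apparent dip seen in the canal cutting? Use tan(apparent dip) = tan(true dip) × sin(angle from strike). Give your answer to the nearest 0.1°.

The section lies 25° from the strike.
tan α = tan 9° × sin 25° = 0.1584 × 0.4226 = 0.0669
α = arctan(0.0669) = 3.83°

3.8°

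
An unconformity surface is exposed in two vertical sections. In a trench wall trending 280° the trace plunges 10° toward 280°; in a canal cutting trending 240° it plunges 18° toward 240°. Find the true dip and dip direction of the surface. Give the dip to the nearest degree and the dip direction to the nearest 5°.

The two traces are lines in the plane: v₁ = (sin 280°·cos 10°, cos 280°·cos 10°, −sin 10°), v₂ = (sin 240°·cos 18°, cos 240°·cos 18°, −sin 18°).
n = v₁ × v₂ = (-0.135, -0.157, 0.602) (taken with n_z > 0).
tan δ = √(n_x²+n_y²)/n_z = 0.207/0.602, so δ = 19.0°.
Dip direction = azimuth of (n_x, n_y) = atan2(-0.135, -0.157) = 221°.

true dip 19°, dip direction 220°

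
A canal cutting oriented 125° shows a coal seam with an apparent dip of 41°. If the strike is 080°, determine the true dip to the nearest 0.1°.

The section is 45° from the strike.
tan δ = tan α / sin β = tan 41° / sin 45° = 0.8693 / 0.7071 = 1.2294
true dip = arctan 1.2294 = 50.87°

50.9°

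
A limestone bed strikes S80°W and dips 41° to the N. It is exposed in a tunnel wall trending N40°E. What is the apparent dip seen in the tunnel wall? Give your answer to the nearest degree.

The section lies 40° from the strike.
tan α = tan 41° × sin 40° = 0.8693 × 0.6428 = 0.5588
apparent dip = arctan 0.5588 = 29.20°

29°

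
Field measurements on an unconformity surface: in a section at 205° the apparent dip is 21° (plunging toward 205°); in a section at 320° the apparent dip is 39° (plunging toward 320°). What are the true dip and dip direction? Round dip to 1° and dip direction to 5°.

Each apparent-dip line lies in the plane. As unit vectors (x east, y north, z up), v₁ plunges 21°→205° and v₂ plunges 39°→320°.
n = v₁ × v₂ = (-0.746, 0.069, 0.658) (taken with n_z > 0).
True dip = arccos(n_z / |n|) = arccos(0.6597) = 48.7°.
Dip direction = azimuth of (n_x, n_y) = atan2(-0.746, 0.069) = 275°.

true dip 49°, dip direction 275°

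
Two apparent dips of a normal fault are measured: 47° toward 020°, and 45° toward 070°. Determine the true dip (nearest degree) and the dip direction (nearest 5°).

true dip 49°, dip direction 040°

The two traces are lines in the plane: v₁ = (sin 20°·cos 47°, cos 20°·cos 47°, −sin 47°), v₂ = (sin 70°·cos 45°, cos 70°·cos 45°, −sin 45°).
n = v₁ × v₂ = (0.276, 0.321, 0.369) (taken with n_z > 0).
tan δ = √(n_x²+n_y²)/n_z = 0.424/0.369, so δ = 48.9°.
The horizontal component of n points toward azimuth atan2(n_x, n_y) = 41°, the dip direction.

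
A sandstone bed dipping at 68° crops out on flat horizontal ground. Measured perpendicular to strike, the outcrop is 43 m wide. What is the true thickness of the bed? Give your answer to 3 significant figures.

39.9 m

True thickness t = w · sin(dip) = 43 × sin 68°
t = 43 × 0.9272 = 39.869 m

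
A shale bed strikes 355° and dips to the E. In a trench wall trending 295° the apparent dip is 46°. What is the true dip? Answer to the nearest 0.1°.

50.1°

The section is 60° from the strike.
tan(true dip) = tan 46° / sin 60° = 1.1957
true dip = arctan 1.1957 = 50.09°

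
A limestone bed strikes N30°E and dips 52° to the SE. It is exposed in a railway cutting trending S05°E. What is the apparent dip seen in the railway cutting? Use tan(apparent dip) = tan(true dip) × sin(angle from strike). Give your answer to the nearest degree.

36°

The section lies 35° from the strike.
tan α = tan 52° × sin 35° = 1.2799 × 0.5736 = 0.7341
α = arctan(0.7341) = 36.28°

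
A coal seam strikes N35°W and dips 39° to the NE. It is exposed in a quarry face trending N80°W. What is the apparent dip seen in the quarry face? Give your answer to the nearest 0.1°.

29.8°

Angle between strike (N35°W) and section (N80°W): β = 45°.
tan α = tan 39° × sin 45° = 0.8098 × 0.7071 = 0.5726
α = arctan(0.5726) = 29.80°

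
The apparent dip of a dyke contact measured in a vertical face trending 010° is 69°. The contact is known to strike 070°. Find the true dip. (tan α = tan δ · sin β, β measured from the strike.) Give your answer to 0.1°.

71.6°

The section is 60° from the strike.
tan δ = tan α / sin β = tan 69° / sin 60° = 2.6051 / 0.8660 = 3.0081
true dip = arctan 3.0081 = 71.61°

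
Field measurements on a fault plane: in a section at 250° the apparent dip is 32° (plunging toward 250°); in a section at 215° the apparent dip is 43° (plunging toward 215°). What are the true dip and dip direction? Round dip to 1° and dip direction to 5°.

Represent each trace as a vector plunging at its apparent dip toward its trend (east-north-up frame): v₁ = (-0.797, -0.290, -0.530), v₂ = (-0.419, -0.599, -0.682).
The plane normal is n = v₁ × v₂ ∝ (-0.120, -0.321, 0.356).
tan δ = √(n_x²+n_y²)/n_z = 0.343/0.356, so δ = 43.9°.
Dip direction = azimuth of (n_x, n_y) = atan2(-0.120, -0.321) = 200°.

true dip 44°, dip direction 200°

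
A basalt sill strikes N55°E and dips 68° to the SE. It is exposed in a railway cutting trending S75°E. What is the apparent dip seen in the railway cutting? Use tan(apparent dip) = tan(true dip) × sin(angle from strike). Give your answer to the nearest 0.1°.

The section lies 50° from the strike.
tan α = tan 68° × sin 50° = 2.4751 × 0.7660 = 1.8960
α = arctan(1.8960) = 62.19°

62.2°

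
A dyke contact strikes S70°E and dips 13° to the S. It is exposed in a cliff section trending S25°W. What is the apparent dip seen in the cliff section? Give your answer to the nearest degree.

13°

Angle between strike (S70°E) and section (S25°W): β = 85°.
tan α = tan 13° × sin 85° = 0.2309 × 0.9962 = 0.2300
α = arctan(0.2300) = 12.95°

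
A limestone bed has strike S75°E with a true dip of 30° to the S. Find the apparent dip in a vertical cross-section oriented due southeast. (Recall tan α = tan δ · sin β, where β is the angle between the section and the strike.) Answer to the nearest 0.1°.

16.1°

The strike is S75°E and the section trends due southeast; the acute angle between them is β = 30°.
tan(apparent dip) = tan 30° · sin 30° = 0.2887
α = arctan(0.2887) = 16.10°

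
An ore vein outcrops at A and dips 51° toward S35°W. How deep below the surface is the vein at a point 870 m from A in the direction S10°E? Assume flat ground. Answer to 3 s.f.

The hole lies 45° from the dip direction, so the down-dip offset is 870 × cos 45° = 615.18 m.
Depth = down-dip offset × tan(dip) = 615.18 × tan 51° = 615.18 × 1.2349
Depth = 759.69 m

760 m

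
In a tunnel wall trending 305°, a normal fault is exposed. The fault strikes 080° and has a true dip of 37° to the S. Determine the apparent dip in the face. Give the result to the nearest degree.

The section lies 45° from the strike.
tan α = tan 37° × sin 45° = 0.7536 × 0.7071 = 0.5328
apparent dip = arctan 0.5328 = 28.05°

28°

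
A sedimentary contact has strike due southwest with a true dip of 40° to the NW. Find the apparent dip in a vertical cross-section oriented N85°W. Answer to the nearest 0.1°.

The section lies 50° from the strike.
tan α = tan 40° × sin 50° = 0.8391 × 0.7660 = 0.6428
α = arctan(0.6428) = 32.73°

32.7°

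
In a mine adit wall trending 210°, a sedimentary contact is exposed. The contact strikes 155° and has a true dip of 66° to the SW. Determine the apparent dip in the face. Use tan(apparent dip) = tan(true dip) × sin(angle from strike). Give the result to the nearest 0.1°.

61.5°

The strike is 155° and the section trends 210°; the acute angle between them is β = 55°.
tan(apparent dip) = tan 66° · sin 55° = 1.8398
α = arctan(1.8398) = 61.47°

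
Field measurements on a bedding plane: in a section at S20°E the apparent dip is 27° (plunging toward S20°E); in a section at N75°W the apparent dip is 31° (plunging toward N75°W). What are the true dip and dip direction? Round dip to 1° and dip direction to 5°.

Represent each trace as a vector plunging at its apparent dip toward its trend (east-north-up frame): v₁ = (0.305, -0.837, -0.454), v₂ = (-0.828, 0.222, -0.515).
n = v₁ × v₂ = (-0.532, -0.533, 0.626) (taken with n_z > 0).
tan δ = √(n_x²+n_y²)/n_z = 0.753/0.626, so δ = 50.3°.
Dip direction = azimuth of (n_x, n_y) = atan2(-0.532, -0.533) = 225°.

true dip 50°, dip direction 225°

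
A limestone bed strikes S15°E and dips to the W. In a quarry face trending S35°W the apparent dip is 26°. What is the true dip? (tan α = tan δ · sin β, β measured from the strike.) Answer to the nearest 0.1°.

β = acute angle between strike S15°E and section S35°W = 50°.
tan(true dip) = tan 26° / sin 50° = 0.6367
true dip = arctan 0.6367 = 32.48°

32.5°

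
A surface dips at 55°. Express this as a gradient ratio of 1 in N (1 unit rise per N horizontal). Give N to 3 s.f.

1 in 0.700

1 : N means tan θ = 1/N, so N = 1/tan 55° = 1/1.4281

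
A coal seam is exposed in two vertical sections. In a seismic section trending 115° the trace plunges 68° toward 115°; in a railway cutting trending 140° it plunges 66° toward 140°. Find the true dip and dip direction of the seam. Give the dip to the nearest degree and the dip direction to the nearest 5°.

Each apparent-dip line lies in the plane. As unit vectors (x east, y north, z up), v₁ plunges 68°→115° and v₂ plunges 66°→140°.
Cross product v₁ × v₂ gives the pole to the plane: n ∝ (0.144, -0.068, 0.064).
Dip δ = arctan(|n_h|/n_z) = arctan(0.159/0.064) = 68.0°.
Dip direction = azimuth of (n_x, n_y) = atan2(0.144, -0.068) = 115°.

true dip 68°, dip direction 115°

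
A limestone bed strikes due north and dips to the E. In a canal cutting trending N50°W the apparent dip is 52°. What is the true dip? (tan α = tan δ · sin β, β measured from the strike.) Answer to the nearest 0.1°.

59.1°

β = acute angle between strike due north and section N50°W = 50°.
tan(true dip) = tan 52° / sin 50° = 1.6708
δ = arctan(1.6708) = 59.10°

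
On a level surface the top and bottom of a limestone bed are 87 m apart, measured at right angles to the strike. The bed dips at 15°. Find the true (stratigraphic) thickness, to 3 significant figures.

True thickness t = w · sin(dip) = 87 × sin 15°
t = 87 × 0.2588 = 22.517 m

22.5 m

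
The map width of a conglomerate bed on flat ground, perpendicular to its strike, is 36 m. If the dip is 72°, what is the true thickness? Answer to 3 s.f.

34.2 m

True thickness t = w · sin(dip) = 36 × sin 72°
t = 36 × 0.9511 = 34.238 m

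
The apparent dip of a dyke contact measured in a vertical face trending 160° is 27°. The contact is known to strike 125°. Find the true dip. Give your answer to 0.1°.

The section is 35° from the strike.
tan δ = tan α / sin β = tan 27° / sin 35° = 0.5095 / 0.5736 = 0.8883
δ = arctan(0.8883) = 41.62°

41.6°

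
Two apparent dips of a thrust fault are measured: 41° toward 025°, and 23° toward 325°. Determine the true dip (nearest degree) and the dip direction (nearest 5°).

Represent each trace as a vector plunging at its apparent dip toward its trend (east-north-up frame): v₁ = (0.319, 0.684, -0.656), v₂ = (-0.528, 0.754, -0.391).
n = v₁ × v₂ = (0.227, 0.471, 0.602) (taken with n_z > 0).
True dip = arccos(n_z / |n|) = arccos(0.7547) = 41.0°.
The horizontal component of n points toward azimuth atan2(n_x, n_y) = 26°, the dip direction.

true dip 41°, dip direction 025°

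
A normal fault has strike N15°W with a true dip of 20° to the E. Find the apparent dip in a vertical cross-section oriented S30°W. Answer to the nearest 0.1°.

Angle between strike (N15°W) and section (S30°W): β = 45°.
tan(apparent dip) = tan 20° · sin 45° = 0.2574
α = arctan(0.2574) = 14.43°

14.4°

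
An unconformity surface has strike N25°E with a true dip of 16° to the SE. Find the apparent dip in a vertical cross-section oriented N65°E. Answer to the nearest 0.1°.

10.4°

Angle between strike (N25°E) and section (N65°E): β = 40°.
tan α = tan 16° × sin 40° = 0.2867 × 0.6428 = 0.1843
α = arctan(0.1843) = 10.44°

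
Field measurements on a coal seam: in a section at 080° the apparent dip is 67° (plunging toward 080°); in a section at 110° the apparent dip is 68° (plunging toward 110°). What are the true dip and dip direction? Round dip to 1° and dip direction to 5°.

The two traces are lines in the plane: v₁ = (sin 80°·cos 67°, cos 80°·cos 67°, −sin 67°), v₂ = (sin 110°·cos 68°, cos 110°·cos 68°, −sin 68°).
Cross product v₁ × v₂ gives the pole to the plane: n ∝ (0.181, -0.033, 0.073).
Dip δ = arctan(|n_h|/n_z) = arctan(0.184/0.073) = 68.3°.
Dip direction = atan2(0.181, -0.033) = 100° (azimuth of n's horizontal projection).

true dip 68°, dip direction 100°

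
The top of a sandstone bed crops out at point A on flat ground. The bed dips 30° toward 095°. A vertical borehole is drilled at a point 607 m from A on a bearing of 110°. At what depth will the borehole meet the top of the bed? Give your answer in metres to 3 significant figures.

The hole lies 15° from the dip direction, so the down-dip offset is 607 × cos 15° = 586.32 m.
Depth = down-dip offset × tan(dip) = 586.32 × tan 30° = 586.32 × 0.5774
Depth = 338.51 m

339 m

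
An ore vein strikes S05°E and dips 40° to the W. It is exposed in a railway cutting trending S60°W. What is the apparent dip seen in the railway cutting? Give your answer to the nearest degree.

Angle between strike (S05°E) and section (S60°W): β = 65°.
tan(apparent dip) = tan 40° · sin 65° = 0.7605
apparent dip = arctan 0.7605 = 37.25°

37°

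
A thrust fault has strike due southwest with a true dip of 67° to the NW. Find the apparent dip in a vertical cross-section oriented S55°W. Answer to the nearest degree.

Angle between strike (due southwest) and section (S55°W): β = 10°.
tan α = tan 67° × sin 10° = 2.3559 × 0.1736 = 0.4091
apparent dip = arctan 0.4091 = 22.25°

22°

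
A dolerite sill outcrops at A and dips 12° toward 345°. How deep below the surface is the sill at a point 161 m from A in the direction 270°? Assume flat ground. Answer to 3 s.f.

The hole lies 75° from the dip direction, so the down-dip offset is 161 × cos 75° = 41.67 m.
Depth = down-dip offset × tan(dip) = 41.67 × tan 12° = 41.67 × 0.2126
Depth = 8.86 m

8.86 m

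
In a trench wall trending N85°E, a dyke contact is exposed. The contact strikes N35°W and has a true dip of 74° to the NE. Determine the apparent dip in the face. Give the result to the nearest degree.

Angle between strike (N35°W) and section (N85°E): β = 60°.
tan α = tan 74° × sin 60° = 3.4874 × 0.8660 = 3.0202
α = arctan(3.0202) = 71.68°

72°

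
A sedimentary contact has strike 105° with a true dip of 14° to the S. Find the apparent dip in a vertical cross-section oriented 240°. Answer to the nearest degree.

10°

Angle between strike (105°) and section (240°): β = 45°.
tan α = tan 14° × sin 45° = 0.2493 × 0.7071 = 0.1763
α = arctan(0.1763) = 10.00°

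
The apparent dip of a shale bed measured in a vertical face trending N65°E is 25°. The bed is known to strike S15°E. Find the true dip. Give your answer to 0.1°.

25.3°

The section is 80° from the strike.
tan(true dip) = tan 25° / sin 80° = 0.4735
δ = arctan(0.4735) = 25.34°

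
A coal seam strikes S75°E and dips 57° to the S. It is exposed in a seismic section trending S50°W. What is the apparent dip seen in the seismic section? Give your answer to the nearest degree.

Angle between strike (S75°E) and section (S50°W): β = 55°.
tan α = tan 57° × sin 55° = 1.5399 × 0.8192 = 1.2614
α = arctan(1.2614) = 51.59°

52°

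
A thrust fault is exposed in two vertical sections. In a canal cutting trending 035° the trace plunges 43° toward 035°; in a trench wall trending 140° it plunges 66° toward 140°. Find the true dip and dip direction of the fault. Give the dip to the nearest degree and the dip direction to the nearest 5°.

true dip 70°, dip direction 105°

Each apparent-dip line lies in the plane. As unit vectors (x east, y north, z up), v₁ plunges 43°→035° and v₂ plunges 66°→140°.
The plane normal is n = v₁ × v₂ ∝ (0.760, -0.205, 0.287).
True dip = arccos(n_z / |n|) = arccos(0.3430) = 69.9°.
Dip direction = azimuth of (n_x, n_y) = atan2(0.760, -0.205) = 105°.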